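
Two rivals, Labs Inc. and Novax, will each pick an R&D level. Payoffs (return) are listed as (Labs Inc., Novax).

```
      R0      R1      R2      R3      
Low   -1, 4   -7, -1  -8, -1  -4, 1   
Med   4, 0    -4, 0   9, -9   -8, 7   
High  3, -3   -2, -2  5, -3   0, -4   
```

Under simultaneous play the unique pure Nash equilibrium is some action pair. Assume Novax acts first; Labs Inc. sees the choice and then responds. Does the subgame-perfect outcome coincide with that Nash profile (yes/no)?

Solve by backward induction (Novax leads).
- R0: Labs Inc. compares -1, 4, 3 and picks Med; Novax would get 0.
- R1: Labs Inc. compares -7, -4, -2 and picks High; Novax would get -2.
- R2: Labs Inc. compares -8, 9, 5 and picks Med; Novax would get -9.
- R3: Labs Inc. compares -4, -8, 0 and picks High; Novax would get -4.
Novax's induced payoffs are 0, -2, -9, -4, so Novax commits to R0. Subgame-perfect outcome: (Med, R0) with payoffs (4, 0).
Under simultaneous play:
Labs Inc.'s best replies: R0→Med; R1→High; R2→Med; R3→High.
Novax's best replies: Low→R0; Med→R3; High→R1.
Only (High, R1) has each player best-responding; Nash payoffs (-2, -2).
Sequential outcome (Med, R0) differs from the Nash profile (High, R1).

no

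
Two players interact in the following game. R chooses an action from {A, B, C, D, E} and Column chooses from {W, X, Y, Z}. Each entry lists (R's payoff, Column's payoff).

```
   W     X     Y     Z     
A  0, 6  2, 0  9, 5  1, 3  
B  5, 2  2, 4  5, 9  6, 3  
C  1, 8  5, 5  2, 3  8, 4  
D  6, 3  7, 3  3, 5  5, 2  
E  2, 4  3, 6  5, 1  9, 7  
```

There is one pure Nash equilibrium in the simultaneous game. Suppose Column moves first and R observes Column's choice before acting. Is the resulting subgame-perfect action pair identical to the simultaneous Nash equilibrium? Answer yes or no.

Work backward from R's decision.
- W: BR = D, leader payoff 3.
- X: BR = D, leader payoff 3.
- Y: BR = A, leader payoff 5.
- Z: BR = E, leader payoff 7.
Column's induced payoffs are 3, 3, 5, 7, so Column commits to Z. Subgame-perfect outcome: (E, Z) with payoffs (9, 7).
Now find the simultaneous Nash equilibrium.
R's best replies: W→D; X→D; Y→A; Z→E.
Column's best replies: A→W; B→Y; C→W; D→Y; E→Z.
The unique mutual best reply is (E, Z), giving (9, 7).
Sequential outcome (E, Z) coincides with the Nash profile (E, Z).

yes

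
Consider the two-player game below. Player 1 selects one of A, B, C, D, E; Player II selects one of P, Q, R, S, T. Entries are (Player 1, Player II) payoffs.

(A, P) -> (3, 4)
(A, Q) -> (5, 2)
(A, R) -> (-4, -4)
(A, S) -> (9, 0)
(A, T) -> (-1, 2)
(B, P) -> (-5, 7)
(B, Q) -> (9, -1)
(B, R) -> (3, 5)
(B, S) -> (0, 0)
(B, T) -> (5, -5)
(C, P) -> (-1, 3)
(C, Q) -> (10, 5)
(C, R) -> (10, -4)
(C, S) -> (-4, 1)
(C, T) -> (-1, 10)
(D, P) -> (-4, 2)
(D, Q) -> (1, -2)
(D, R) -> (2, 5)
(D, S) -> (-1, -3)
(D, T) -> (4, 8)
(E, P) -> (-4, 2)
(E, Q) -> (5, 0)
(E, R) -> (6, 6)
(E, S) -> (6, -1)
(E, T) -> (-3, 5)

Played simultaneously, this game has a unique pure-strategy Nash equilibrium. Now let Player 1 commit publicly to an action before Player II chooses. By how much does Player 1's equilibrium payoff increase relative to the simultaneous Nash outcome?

Backward induction with Player 1 moving first.
- A: BR = P, leader payoff 3.
- B: BR = P, leader payoff -5.
- C: BR = T, leader payoff -1.
- D: BR = T, leader payoff 4.
- E: BR = R, leader payoff 6.
Among 3, -5, -1, 4, 6, the best is 6 at E. Subgame-perfect outcome: (E, R) with payoffs (6, 6).
Under simultaneous play:
Player 1's best replies: P→A; Q→C; R→C; S→A; T→B.
Player II's best replies: A→P; B→P; C→T; D→T; E→R.
Only (A, P) has each player best-responding; Nash payoffs (3, 4).
Player 1's commitment gain: 6 − 3 = 3.

3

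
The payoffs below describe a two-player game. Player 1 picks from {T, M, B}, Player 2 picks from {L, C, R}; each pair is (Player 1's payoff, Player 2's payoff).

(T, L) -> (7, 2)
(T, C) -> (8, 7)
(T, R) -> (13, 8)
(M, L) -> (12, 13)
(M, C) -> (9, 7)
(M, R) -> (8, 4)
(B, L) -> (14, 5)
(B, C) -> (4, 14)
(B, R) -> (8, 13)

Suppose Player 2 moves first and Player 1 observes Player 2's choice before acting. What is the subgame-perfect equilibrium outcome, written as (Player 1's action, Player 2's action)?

Backward induction with Player 2 moving first.
- L: BR = B, leader payoff 5.
- C: BR = M, leader payoff 7.
- R: BR = T, leader payoff 8.
Player 2's induced payoffs are 5, 7, 8, so Player 2 commits to R. Subgame-perfect outcome: (T, R) with payoffs (13, 8).

(T, R)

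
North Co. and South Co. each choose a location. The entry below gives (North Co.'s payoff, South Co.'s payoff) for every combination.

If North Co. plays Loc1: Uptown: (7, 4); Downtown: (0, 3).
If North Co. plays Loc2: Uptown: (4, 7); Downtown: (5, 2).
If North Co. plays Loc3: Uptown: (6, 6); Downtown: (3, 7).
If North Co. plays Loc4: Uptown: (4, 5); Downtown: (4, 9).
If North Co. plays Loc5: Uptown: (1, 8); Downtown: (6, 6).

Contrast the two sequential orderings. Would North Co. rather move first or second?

first

If North Co. leads: South Co.'s best replies are Loc1→Uptown, Loc2→Uptown, Loc3→Downtown, Loc4→Downtown, Loc5→Uptown; North Co.'s induced payoffs 7, 4, 3, 4, 1; outcome (Loc1, Uptown), payoffs (7, 4).
If South Co. leads: North Co.'s best replies are Uptown→Loc1, Downtown→Loc5; South Co.'s induced payoffs 4, 6; outcome (Loc5, Downtown), payoffs (6, 6).
North Co. gets 7 moving first and 6 moving second, so North Co. prefers to move first.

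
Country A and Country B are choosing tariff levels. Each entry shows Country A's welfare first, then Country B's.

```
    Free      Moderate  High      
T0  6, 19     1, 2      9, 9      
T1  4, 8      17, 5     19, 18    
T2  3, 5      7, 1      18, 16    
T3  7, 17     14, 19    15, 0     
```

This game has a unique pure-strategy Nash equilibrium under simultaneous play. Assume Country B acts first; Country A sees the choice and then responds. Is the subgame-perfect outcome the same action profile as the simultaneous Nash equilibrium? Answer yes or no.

yes

Backward induction with Country B moving first.
- Free: BR = T3, leader payoff 17.
- Moderate: BR = T1, leader payoff 5.
- High: BR = T1, leader payoff 18.
Country B's induced payoffs are 17, 5, 18, so Country B commits to High. Subgame-perfect outcome: (T1, High) with payoffs (19, 18).
For the simultaneous game, intersect best replies.
Country A's best replies: Free→T3; Moderate→T1; High→T1.
Country B's best replies: T0→Free; T1→High; T2→High; T3→Moderate.
Only (T1, High) has each player best-responding; Nash payoffs (19, 18).
Sequential outcome (T1, High) coincides with the Nash profile (T1, High).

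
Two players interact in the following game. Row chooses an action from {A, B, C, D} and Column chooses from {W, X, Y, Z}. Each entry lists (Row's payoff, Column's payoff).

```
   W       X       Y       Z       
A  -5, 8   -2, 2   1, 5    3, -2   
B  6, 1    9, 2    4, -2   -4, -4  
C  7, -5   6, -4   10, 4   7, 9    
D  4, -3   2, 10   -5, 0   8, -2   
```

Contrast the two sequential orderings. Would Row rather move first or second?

If Row leads: Column's best replies are A→W, B→X, C→Z, D→X; Row's induced payoffs -5, 9, 7, 2; outcome (B, X), payoffs (9, 2).
If Column leads: Row's best replies are W→C, X→B, Y→C, Z→D; Column's induced payoffs -5, 2, 4, -2; outcome (C, Y), payoffs (10, 4).
Row gets 9 moving first and 10 moving second, so Row prefers to move second.

second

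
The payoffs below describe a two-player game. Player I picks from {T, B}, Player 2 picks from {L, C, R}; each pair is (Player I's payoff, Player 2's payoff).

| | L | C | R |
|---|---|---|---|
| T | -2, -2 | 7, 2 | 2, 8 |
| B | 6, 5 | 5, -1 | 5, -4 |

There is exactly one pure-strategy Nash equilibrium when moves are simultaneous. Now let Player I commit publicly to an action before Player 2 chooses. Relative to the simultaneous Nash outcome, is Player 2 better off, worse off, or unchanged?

Work backward from Player 2's decision.
- T: Player 2 compares -2, 2, 8 and picks R; Player I would get 2.
- B: Player 2 compares 5, -1, -4 and picks L; Player I would get 6.
Player I's induced payoffs are 2, 6, so Player I commits to B. Subgame-perfect outcome: (B, L) with payoffs (6, 5).
Now find the simultaneous Nash equilibrium.
Player I's best replies: L→B; C→T; R→B.
Player 2's best replies: T→R; B→L.
Only (B, L) has each player best-responding; Nash payoffs (6, 5).
Player 2 earns 5 sequentially versus 5 at the Nash outcome: unchanged.

unchanged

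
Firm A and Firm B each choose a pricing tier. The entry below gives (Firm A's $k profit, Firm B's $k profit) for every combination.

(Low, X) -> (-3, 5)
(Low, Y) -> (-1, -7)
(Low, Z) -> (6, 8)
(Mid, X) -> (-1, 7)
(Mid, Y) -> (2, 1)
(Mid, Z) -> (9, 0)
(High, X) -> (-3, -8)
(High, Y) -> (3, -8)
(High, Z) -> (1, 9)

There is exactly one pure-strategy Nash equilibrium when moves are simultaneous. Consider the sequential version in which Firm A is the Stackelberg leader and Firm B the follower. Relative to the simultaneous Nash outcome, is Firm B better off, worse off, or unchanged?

better off

Work backward from Firm B's decision.
- Low: Firm B compares 5, -7, 8 and picks Z; Firm A would get 6.
- Mid: Firm B compares 7, 1, 0 and picks X; Firm A would get -1.
- High: Firm B compares -8, -8, 9 and picks Z; Firm A would get 1.
Among 6, -1, 1, the best is 6 at Low. Subgame-perfect outcome: (Low, Z) with payoffs (6, 8).
For the simultaneous game, intersect best replies.
Firm A's best replies: X→Mid; Y→High; Z→Mid.
Firm B's best replies: Low→Z; Mid→X; High→Z.
Only (Mid, X) has each player best-responding; Nash payoffs (-1, 7).
Firm B earns 8 sequentially versus 7 at the Nash outcome: better off.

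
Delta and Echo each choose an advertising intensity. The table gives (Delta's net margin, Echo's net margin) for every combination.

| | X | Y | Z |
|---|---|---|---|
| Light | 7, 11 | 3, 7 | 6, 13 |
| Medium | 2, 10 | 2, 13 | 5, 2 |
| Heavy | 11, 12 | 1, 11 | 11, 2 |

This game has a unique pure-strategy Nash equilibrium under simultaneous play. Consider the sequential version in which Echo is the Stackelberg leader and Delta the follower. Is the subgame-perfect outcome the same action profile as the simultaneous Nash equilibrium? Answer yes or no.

Delta best-responds to each possible Echo move:
- X → Delta plays Heavy (best of 7, 2, 11); Echo gets 12.
- Y → Delta plays Light (best of 3, 2, 1); Echo gets 7.
- Z → Delta plays Heavy (best of 6, 5, 11); Echo gets 2.
Among 12, 7, 2, the best is 12 at X. Subgame-perfect outcome: (Heavy, X) with payoffs (11, 12).
Under simultaneous play:
Delta's best replies: X→Heavy; Y→Light; Z→Heavy.
Echo's best replies: Light→Z; Medium→Y; Heavy→X.
Only (Heavy, X) has each player best-responding; Nash payoffs (11, 12).
Sequential outcome (Heavy, X) coincides with the Nash profile (Heavy, X).

yes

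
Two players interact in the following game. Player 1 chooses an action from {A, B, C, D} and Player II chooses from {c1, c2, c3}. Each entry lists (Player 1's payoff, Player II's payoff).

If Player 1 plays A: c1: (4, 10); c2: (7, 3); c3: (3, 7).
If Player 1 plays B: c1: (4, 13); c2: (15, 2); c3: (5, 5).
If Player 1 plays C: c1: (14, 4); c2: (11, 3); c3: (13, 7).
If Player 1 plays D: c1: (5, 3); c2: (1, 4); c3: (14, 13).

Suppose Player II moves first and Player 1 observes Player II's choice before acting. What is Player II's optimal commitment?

Work backward from Player 1's decision.
- c1 → Player 1 plays C (best of 4, 4, 14, 5); Player II gets 4.
- c2 → Player 1 plays B (best of 7, 15, 11, 1); Player II gets 2.
- c3 → Player 1 plays D (best of 3, 5, 13, 14); Player II gets 13.
Among 4, 2, 13, the best is 13 at c3. Subgame-perfect outcome: (D, c3) with payoffs (14, 13).

c3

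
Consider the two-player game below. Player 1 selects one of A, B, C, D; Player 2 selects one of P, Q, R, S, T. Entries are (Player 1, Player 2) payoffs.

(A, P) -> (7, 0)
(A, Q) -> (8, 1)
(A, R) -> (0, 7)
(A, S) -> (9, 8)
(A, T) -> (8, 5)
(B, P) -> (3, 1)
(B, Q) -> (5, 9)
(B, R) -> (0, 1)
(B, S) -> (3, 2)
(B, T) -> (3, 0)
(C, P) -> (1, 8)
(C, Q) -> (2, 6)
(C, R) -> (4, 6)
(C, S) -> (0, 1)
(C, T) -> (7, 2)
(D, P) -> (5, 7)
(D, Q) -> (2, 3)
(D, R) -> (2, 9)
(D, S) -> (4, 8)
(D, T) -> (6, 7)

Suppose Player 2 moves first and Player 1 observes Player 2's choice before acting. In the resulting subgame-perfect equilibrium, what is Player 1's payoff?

9

Solve by backward induction (Player 2 leads).
- P: BR = A, leader payoff 0.
- Q: BR = A, leader payoff 1.
- R: BR = C, leader payoff 6.
- S: BR = A, leader payoff 8.
- T: BR = A, leader payoff 5.
Among 0, 1, 6, 8, 5, the best is 8 at S. Subgame-perfect outcome: (A, S) with payoffs (9, 8).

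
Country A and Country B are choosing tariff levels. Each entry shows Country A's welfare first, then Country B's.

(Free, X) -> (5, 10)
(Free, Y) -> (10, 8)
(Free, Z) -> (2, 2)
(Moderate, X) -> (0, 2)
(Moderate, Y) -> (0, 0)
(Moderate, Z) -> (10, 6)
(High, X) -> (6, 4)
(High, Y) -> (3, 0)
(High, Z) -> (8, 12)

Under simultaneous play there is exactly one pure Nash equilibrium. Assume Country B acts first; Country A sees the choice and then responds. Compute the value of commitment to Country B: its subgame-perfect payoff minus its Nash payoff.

Country A best-responds to each possible Country B move:
- X: Country A compares 5, 0, 6 and picks High; Country B would get 4.
- Y: Country A compares 10, 0, 3 and picks Free; Country B would get 8.
- Z: Country A compares 2, 10, 8 and picks Moderate; Country B would get 6.
Among 4, 8, 6, the best is 8 at Y. Subgame-perfect outcome: (Free, Y) with payoffs (10, 8).
Under simultaneous play:
Country A's best replies: X→High; Y→Free; Z→Moderate.
Country B's best replies: Free→X; Moderate→Z; High→Z.
The unique mutual best reply is (Moderate, Z), giving (10, 6).
Country B's commitment gain: 8 − 6 = 2.

2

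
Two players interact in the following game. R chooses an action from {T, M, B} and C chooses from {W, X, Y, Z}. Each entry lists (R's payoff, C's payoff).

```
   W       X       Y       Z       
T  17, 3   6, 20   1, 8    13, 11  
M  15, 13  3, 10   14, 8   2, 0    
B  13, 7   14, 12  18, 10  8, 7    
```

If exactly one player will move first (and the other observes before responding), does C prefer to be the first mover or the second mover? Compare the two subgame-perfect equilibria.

second

If R leads: C's best replies are T→X, M→W, B→X; R's induced payoffs 6, 15, 14; outcome (M, W), payoffs (15, 13).
If C leads: R's best replies are W→T, X→B, Y→B, Z→T; C's induced payoffs 3, 12, 10, 11; outcome (B, X), payoffs (14, 12).
C gets 12 moving first and 13 moving second, so C prefers to move second.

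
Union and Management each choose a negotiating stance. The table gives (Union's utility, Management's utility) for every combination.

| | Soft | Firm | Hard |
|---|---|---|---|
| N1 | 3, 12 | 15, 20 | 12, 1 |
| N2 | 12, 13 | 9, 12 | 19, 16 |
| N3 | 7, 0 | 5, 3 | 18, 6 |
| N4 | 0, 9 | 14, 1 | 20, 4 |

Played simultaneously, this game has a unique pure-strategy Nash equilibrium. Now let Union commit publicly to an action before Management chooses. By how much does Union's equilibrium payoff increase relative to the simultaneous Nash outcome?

4

Backward induction with Union moving first.
- N1: Management compares 12, 20, 1 and picks Firm; Union would get 15.
- N2: Management compares 13, 12, 16 and picks Hard; Union would get 19.
- N3: Management compares 0, 3, 6 and picks Hard; Union would get 18.
- N4: Management compares 9, 1, 4 and picks Soft; Union would get 0.
Among 15, 19, 18, 0, the best is 19 at N2. Subgame-perfect outcome: (N2, Hard) with payoffs (19, 16).
Under simultaneous play:
Union's best replies: Soft→N2; Firm→N1; Hard→N4.
Management's best replies: N1→Firm; N2→Hard; N3→Hard; N4→Soft.
The unique mutual best reply is (N1, Firm), giving (15, 20).
Union's commitment gain: 19 − 15 = 4.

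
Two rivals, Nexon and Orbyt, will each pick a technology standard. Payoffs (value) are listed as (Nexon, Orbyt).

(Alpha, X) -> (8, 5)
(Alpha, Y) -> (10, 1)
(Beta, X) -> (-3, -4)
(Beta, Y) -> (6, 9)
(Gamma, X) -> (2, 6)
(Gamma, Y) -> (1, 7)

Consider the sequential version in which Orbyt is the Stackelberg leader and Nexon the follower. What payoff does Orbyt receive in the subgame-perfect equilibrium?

5

Nexon best-responds to each possible Orbyt move:
- X → Nexon plays Alpha (best of 8, -3, 2); Orbyt gets 5.
- Y → Nexon plays Alpha (best of 10, 6, 1); Orbyt gets 1.
Among 5, 1, the best is 5 at X. Subgame-perfect outcome: (Alpha, X) with payoffs (8, 5).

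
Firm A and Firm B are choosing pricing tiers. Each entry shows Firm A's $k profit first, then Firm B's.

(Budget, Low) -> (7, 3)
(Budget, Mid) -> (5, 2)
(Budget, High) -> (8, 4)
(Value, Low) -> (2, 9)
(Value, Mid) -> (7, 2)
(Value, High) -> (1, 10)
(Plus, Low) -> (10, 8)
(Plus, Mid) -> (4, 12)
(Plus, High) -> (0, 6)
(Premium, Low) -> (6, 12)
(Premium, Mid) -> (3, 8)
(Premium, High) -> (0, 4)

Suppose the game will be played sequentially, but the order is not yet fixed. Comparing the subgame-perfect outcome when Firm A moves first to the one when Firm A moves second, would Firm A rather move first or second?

If Firm A leads: Firm B's best replies are Budget→High, Value→High, Plus→Mid, Premium→Low; Firm A's induced payoffs 8, 1, 4, 6; outcome (Budget, High), payoffs (8, 4).
If Firm B leads: Firm A's best replies are Low→Plus, Mid→Value, High→Budget; Firm B's induced payoffs 8, 2, 4; outcome (Plus, Low), payoffs (10, 8).
Firm A gets 8 moving first and 10 moving second, so Firm A prefers to move second.

second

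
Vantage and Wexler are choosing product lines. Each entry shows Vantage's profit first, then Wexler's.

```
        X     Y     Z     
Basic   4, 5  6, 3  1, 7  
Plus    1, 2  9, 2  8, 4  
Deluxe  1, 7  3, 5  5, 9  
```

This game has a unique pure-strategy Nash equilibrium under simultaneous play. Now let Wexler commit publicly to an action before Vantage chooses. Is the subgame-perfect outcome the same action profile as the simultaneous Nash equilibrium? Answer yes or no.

no

Vantage best-responds to each possible Wexler move:
- X: Vantage compares 4, 1, 1 and picks Basic; Wexler would get 5.
- Y: Vantage compares 6, 9, 3 and picks Plus; Wexler would get 2.
- Z: Vantage compares 1, 8, 5 and picks Plus; Wexler would get 4.
Maximizing over 5, 2, 4, Wexler chooses X. Subgame-perfect outcome: (Basic, X) with payoffs (4, 5).
Under simultaneous play:
Vantage's best replies: X→Basic; Y→Plus; Z→Plus.
Wexler's best replies: Basic→Z; Plus→Z; Deluxe→Z.
The unique mutual best reply is (Plus, Z), giving (8, 4).
Sequential outcome (Basic, X) differs from the Nash profile (Plus, Z).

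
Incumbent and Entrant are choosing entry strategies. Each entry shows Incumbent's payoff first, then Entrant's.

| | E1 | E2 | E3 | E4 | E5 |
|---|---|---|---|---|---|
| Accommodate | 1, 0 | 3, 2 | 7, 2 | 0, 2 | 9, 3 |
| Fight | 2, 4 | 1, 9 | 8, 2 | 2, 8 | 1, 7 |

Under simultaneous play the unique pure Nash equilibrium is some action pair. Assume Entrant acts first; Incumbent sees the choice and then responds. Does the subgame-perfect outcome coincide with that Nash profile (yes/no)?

Work backward from Incumbent's decision.
- E1: BR = Fight, leader payoff 4.
- E2: BR = Accommodate, leader payoff 2.
- E3: BR = Fight, leader payoff 2.
- E4: BR = Fight, leader payoff 8.
- E5: BR = Accommodate, leader payoff 3.
Maximizing over 4, 2, 2, 8, 3, Entrant chooses E4. Subgame-perfect outcome: (Fight, E4) with payoffs (2, 8).
For the simultaneous game, intersect best replies.
Incumbent's best replies: E1→Fight; E2→Accommodate; E3→Fight; E4→Fight; E5→Accommodate.
Entrant's best replies: Accommodate→E5; Fight→E2.
Only (Accommodate, E5) has each player best-responding; Nash payoffs (9, 3).
Sequential outcome (Fight, E4) differs from the Nash profile (Accommodate, E5).

no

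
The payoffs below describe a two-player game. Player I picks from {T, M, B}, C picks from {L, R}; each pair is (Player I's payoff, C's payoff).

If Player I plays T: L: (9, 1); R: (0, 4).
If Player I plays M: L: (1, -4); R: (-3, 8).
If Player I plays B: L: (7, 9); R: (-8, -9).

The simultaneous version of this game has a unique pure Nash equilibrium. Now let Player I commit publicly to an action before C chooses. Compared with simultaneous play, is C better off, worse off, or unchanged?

better off

Work backward from C's decision.
- T: BR = R, leader payoff 0.
- M: BR = R, leader payoff -3.
- B: BR = L, leader payoff 7.
Maximizing over 0, -3, 7, Player I chooses B. Subgame-perfect outcome: (B, L) with payoffs (7, 9).
For the simultaneous game, intersect best replies.
Player I's best replies: L→T; R→T.
C's best replies: T→R; M→R; B→L.
Only (T, R) has each player best-responding; Nash payoffs (0, 4).
C earns 9 sequentially versus 4 at the Nash outcome: better off.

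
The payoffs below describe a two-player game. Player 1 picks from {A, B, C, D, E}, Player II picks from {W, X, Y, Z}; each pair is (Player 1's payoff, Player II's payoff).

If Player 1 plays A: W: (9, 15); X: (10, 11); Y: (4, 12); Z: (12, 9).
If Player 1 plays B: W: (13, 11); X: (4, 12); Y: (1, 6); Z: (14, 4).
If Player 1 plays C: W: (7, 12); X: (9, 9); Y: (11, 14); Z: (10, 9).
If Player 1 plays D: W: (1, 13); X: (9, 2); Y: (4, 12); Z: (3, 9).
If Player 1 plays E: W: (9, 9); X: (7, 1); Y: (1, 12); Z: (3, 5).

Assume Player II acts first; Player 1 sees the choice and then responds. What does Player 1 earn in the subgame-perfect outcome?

Work backward from Player 1's decision.
- W: Player 1 compares 9, 13, 7, 1, 9 and picks B; Player II would get 11.
- X: Player 1 compares 10, 4, 9, 9, 7 and picks A; Player II would get 11.
- Y: Player 1 compares 4, 1, 11, 4, 1 and picks C; Player II would get 14.
- Z: Player 1 compares 12, 14, 10, 3, 3 and picks B; Player II would get 4.
Player II's induced payoffs are 11, 11, 14, 4, so Player II commits to Y. Subgame-perfect outcome: (C, Y) with payoffs (11, 14).

11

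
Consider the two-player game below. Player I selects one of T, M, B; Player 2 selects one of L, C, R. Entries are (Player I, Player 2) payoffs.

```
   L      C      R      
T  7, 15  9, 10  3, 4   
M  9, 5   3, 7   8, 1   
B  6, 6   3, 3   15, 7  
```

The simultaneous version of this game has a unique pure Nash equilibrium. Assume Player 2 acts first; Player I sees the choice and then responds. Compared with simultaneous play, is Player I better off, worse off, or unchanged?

Backward induction with Player 2 moving first.
- L: Player I compares 7, 9, 6 and picks M; Player 2 would get 5.
- C: Player I compares 9, 3, 3 and picks T; Player 2 would get 10.
- R: Player I compares 3, 8, 15 and picks B; Player 2 would get 7.
Maximizing over 5, 10, 7, Player 2 chooses C. Subgame-perfect outcome: (T, C) with payoffs (9, 10).
Now find the simultaneous Nash equilibrium.
Player I's best replies: L→M; C→T; R→B.
Player 2's best replies: T→L; M→C; B→R.
The unique mutual best reply is (B, R), giving (15, 7).
Player I earns 9 sequentially versus 15 at the Nash outcome: worse off.

worse off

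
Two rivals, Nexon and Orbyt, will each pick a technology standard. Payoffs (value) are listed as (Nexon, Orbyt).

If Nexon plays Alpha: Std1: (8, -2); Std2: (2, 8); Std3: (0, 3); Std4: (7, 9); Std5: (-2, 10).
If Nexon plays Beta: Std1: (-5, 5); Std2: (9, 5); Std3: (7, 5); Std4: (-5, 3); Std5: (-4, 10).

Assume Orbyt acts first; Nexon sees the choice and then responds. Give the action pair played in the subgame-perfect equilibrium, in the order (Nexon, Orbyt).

Backward induction with Orbyt moving first.
- Std1 → Nexon plays Alpha (best of 8, -5); Orbyt gets -2.
- Std2 → Nexon plays Beta (best of 2, 9); Orbyt gets 5.
- Std3 → Nexon plays Beta (best of 0, 7); Orbyt gets 5.
- Std4 → Nexon plays Alpha (best of 7, -5); Orbyt gets 9.
- Std5 → Nexon plays Alpha (best of -2, -4); Orbyt gets 10.
Orbyt's induced payoffs are -2, 5, 5, 9, 10, so Orbyt commits to Std5. Subgame-perfect outcome: (Alpha, Std5) with payoffs (-2, 10).

(Alpha, Std5)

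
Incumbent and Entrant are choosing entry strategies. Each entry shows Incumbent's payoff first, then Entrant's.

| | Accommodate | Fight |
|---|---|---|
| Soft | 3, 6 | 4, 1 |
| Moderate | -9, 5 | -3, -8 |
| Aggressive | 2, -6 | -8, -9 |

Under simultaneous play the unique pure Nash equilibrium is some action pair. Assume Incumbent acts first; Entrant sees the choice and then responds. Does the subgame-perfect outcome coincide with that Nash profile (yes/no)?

yes

Entrant best-responds to each possible Incumbent move:
- Soft: Entrant compares 6, 1 and picks Accommodate; Incumbent would get 3.
- Moderate: Entrant compares 5, -8 and picks Accommodate; Incumbent would get -9.
- Aggressive: Entrant compares -6, -9 and picks Accommodate; Incumbent would get 2.
Maximizing over 3, -9, 2, Incumbent chooses Soft. Subgame-perfect outcome: (Soft, Accommodate) with payoffs (3, 6).
Under simultaneous play:
Incumbent's best replies: Accommodate→Soft; Fight→Soft.
Entrant's best replies: Soft→Accommodate; Moderate→Accommodate; Aggressive→Accommodate.
The unique mutual best reply is (Soft, Accommodate), giving (3, 6).
Sequential outcome (Soft, Accommodate) coincides with the Nash profile (Soft, Accommodate).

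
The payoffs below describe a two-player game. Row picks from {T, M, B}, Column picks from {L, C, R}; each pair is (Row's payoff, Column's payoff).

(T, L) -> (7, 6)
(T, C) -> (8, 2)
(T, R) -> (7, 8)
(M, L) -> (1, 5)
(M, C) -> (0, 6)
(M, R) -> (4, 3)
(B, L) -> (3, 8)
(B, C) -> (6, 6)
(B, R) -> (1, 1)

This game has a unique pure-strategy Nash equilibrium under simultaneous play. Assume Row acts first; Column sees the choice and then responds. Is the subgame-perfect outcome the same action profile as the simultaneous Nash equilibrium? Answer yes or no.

yes

Work backward from Column's decision.
- T: Column compares 6, 2, 8 and picks R; Row would get 7.
- M: Column compares 5, 6, 3 and picks C; Row would get 0.
- B: Column compares 8, 6, 1 and picks L; Row would get 3.
Among 7, 0, 3, the best is 7 at T. Subgame-perfect outcome: (T, R) with payoffs (7, 8).
For the simultaneous game, intersect best replies.
Row's best replies: L→T; C→T; R→T.
Column's best replies: T→R; M→C; B→L.
The unique mutual best reply is (T, R), giving (7, 8).
Sequential outcome (T, R) coincides with the Nash profile (T, R).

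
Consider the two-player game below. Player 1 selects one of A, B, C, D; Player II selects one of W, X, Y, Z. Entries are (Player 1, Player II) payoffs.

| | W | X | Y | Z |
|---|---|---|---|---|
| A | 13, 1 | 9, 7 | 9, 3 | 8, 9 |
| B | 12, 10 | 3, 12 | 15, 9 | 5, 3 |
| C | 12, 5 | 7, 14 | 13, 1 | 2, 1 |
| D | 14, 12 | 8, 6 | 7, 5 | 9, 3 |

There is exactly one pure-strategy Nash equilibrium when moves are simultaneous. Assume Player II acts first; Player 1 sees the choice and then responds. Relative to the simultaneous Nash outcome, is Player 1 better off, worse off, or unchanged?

unchanged

Backward induction with Player II moving first.
- W: Player 1 compares 13, 12, 12, 14 and picks D; Player II would get 12.
- X: Player 1 compares 9, 3, 7, 8 and picks A; Player II would get 7.
- Y: Player 1 compares 9, 15, 13, 7 and picks B; Player II would get 9.
- Z: Player 1 compares 8, 5, 2, 9 and picks D; Player II would get 3.
Among 12, 7, 9, 3, the best is 12 at W. Subgame-perfect outcome: (D, W) with payoffs (14, 12).
For the simultaneous game, intersect best replies.
Player 1's best replies: W→D; X→A; Y→B; Z→D.
Player II's best replies: A→Z; B→X; C→X; D→W.
Only (D, W) has each player best-responding; Nash payoffs (14, 12).
Player 1 earns 14 sequentially versus 14 at the Nash outcome: unchanged.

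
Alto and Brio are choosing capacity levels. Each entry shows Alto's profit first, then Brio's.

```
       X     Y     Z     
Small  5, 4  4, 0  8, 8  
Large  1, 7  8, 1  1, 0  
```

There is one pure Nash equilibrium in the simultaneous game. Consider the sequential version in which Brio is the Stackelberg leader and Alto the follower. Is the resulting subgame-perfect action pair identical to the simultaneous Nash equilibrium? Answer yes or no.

Alto best-responds to each possible Brio move:
- X → Alto plays Small (best of 5, 1); Brio gets 4.
- Y → Alto plays Large (best of 4, 8); Brio gets 1.
- Z → Alto plays Small (best of 8, 1); Brio gets 8.
Brio's induced payoffs are 4, 1, 8, so Brio commits to Z. Subgame-perfect outcome: (Small, Z) with payoffs (8, 8).
For the simultaneous game, intersect best replies.
Alto's best replies: X→Small; Y→Large; Z→Small.
Brio's best replies: Small→Z; Large→X.
The unique mutual best reply is (Small, Z), giving (8, 8).
Sequential outcome (Small, Z) coincides with the Nash profile (Small, Z).

yes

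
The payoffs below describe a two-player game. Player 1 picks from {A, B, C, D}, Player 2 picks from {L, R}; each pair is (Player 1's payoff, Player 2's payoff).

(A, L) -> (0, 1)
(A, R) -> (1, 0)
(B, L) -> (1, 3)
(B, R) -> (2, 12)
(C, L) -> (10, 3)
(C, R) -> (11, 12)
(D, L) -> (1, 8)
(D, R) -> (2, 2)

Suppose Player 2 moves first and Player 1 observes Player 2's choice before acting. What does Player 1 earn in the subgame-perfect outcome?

11

Backward induction with Player 2 moving first.
- L: BR = C, leader payoff 3.
- R: BR = C, leader payoff 12.
Player 2's induced payoffs are 3, 12, so Player 2 commits to R. Subgame-perfect outcome: (C, R) with payoffs (11, 12).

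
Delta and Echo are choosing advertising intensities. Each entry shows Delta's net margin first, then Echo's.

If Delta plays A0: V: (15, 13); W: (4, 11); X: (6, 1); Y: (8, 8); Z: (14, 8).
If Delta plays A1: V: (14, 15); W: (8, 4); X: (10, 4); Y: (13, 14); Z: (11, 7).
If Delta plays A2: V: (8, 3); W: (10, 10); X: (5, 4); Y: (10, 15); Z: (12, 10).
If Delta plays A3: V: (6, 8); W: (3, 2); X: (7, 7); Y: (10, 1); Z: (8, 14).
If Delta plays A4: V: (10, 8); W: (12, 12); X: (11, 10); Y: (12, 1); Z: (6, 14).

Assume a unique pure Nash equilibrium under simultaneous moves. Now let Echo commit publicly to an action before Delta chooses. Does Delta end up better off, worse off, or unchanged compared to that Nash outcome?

Delta best-responds to each possible Echo move:
- V → Delta plays A0 (best of 15, 14, 8, 6, 10); Echo gets 13.
- W → Delta plays A4 (best of 4, 8, 10, 3, 12); Echo gets 12.
- X → Delta plays A4 (best of 6, 10, 5, 7, 11); Echo gets 10.
- Y → Delta plays A1 (best of 8, 13, 10, 10, 12); Echo gets 14.
- Z → Delta plays A0 (best of 14, 11, 12, 8, 6); Echo gets 8.
Maximizing over 13, 12, 10, 14, 8, Echo chooses Y. Subgame-perfect outcome: (A1, Y) with payoffs (13, 14).
Now find the simultaneous Nash equilibrium.
Delta's best replies: V→A0; W→A4; X→A4; Y→A1; Z→A0.
Echo's best replies: A0→V; A1→V; A2→Y; A3→Z; A4→Z.
Only (A0, V) has each player best-responding; Nash payoffs (15, 13).
Delta earns 13 sequentially versus 15 at the Nash outcome: worse off.

worse off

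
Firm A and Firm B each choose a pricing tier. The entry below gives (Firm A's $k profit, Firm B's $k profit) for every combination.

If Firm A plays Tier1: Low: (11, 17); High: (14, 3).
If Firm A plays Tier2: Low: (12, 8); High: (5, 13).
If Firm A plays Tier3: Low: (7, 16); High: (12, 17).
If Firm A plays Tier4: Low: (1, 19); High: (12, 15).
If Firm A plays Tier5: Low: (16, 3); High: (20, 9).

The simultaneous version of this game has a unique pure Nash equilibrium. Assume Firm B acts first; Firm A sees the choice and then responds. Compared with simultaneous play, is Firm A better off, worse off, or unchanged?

Backward induction with Firm B moving first.
- Low: BR = Tier5, leader payoff 3.
- High: BR = Tier5, leader payoff 9.
Maximizing over 3, 9, Firm B chooses High. Subgame-perfect outcome: (Tier5, High) with payoffs (20, 9).
Now find the simultaneous Nash equilibrium.
Firm A's best replies: Low→Tier5; High→Tier5.
Firm B's best replies: Tier1→Low; Tier2→High; Tier3→High; Tier4→Low; Tier5→High.
The unique mutual best reply is (Tier5, High), giving (20, 9).
Firm A earns 20 sequentially versus 20 at the Nash outcome: unchanged.

unchanged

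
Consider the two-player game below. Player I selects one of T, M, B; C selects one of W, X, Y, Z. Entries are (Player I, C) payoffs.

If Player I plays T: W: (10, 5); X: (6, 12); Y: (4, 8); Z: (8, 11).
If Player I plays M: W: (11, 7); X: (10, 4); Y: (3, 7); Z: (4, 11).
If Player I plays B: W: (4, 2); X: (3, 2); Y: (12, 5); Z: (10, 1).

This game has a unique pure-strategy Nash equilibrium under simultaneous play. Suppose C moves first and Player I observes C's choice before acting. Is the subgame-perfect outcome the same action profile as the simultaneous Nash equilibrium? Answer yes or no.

no

Player I best-responds to each possible C move:
- W: Player I compares 10, 11, 4 and picks M; C would get 7.
- X: Player I compares 6, 10, 3 and picks M; C would get 4.
- Y: Player I compares 4, 3, 12 and picks B; C would get 5.
- Z: Player I compares 8, 4, 10 and picks B; C would get 1.
Maximizing over 7, 4, 5, 1, C chooses W. Subgame-perfect outcome: (M, W) with payoffs (11, 7).
Now find the simultaneous Nash equilibrium.
Player I's best replies: W→M; X→M; Y→B; Z→B.
C's best replies: T→X; M→Z; B→Y.
Only (B, Y) has each player best-responding; Nash payoffs (12, 5).
Sequential outcome (M, W) differs from the Nash profile (B, Y).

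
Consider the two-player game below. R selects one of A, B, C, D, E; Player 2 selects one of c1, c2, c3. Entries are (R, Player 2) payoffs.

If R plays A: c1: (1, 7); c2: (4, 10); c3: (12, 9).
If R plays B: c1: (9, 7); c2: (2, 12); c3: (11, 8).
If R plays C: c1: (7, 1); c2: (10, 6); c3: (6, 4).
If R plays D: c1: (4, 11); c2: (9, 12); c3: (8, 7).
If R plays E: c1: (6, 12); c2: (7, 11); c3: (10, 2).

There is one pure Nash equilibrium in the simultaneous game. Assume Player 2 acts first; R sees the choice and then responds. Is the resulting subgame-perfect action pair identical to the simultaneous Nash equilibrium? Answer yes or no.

Backward induction with Player 2 moving first.
- c1: R compares 1, 9, 7, 4, 6 and picks B; Player 2 would get 7.
- c2: R compares 4, 2, 10, 9, 7 and picks C; Player 2 would get 6.
- c3: R compares 12, 11, 6, 8, 10 and picks A; Player 2 would get 9.
Player 2's induced payoffs are 7, 6, 9, so Player 2 commits to c3. Subgame-perfect outcome: (A, c3) with payoffs (12, 9).
For the simultaneous game, intersect best replies.
R's best replies: c1→B; c2→C; c3→A.
Player 2's best replies: A→c2; B→c2; C→c2; D→c2; E→c1.
Only (C, c2) has each player best-responding; Nash payoffs (10, 6).
Sequential outcome (A, c3) differs from the Nash profile (C, c2).

no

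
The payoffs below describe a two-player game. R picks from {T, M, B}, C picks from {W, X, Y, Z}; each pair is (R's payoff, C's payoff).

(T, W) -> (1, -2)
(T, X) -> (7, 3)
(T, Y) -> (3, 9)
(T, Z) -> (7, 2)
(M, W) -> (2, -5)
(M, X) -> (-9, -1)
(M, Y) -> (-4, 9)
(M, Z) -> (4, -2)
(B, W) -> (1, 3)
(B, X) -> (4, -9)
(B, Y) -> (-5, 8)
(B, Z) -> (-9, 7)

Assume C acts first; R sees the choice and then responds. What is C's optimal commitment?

Backward induction with C moving first.
- W: BR = M, leader payoff -5.
- X: BR = T, leader payoff 3.
- Y: BR = T, leader payoff 9.
- Z: BR = T, leader payoff 2.
Among -5, 3, 9, 2, the best is 9 at Y. Subgame-perfect outcome: (T, Y) with payoffs (3, 9).

Y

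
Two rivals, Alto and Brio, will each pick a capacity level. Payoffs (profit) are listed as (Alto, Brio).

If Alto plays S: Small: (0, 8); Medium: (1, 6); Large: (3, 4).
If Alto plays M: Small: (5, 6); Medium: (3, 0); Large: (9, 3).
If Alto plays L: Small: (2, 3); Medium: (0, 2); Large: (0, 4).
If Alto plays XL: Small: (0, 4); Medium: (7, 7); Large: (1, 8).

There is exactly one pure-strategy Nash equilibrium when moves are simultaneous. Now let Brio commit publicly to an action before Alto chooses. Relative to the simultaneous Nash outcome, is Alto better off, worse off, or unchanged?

Alto best-responds to each possible Brio move:
- Small: BR = M, leader payoff 6.
- Medium: BR = XL, leader payoff 7.
- Large: BR = M, leader payoff 3.
Among 6, 7, 3, the best is 7 at Medium. Subgame-perfect outcome: (XL, Medium) with payoffs (7, 7).
For the simultaneous game, intersect best replies.
Alto's best replies: Small→M; Medium→XL; Large→M.
Brio's best replies: S→Small; M→Small; L→Large; XL→Large.
Only (M, Small) has each player best-responding; Nash payoffs (5, 6).
Alto earns 7 sequentially versus 5 at the Nash outcome: better off.

better off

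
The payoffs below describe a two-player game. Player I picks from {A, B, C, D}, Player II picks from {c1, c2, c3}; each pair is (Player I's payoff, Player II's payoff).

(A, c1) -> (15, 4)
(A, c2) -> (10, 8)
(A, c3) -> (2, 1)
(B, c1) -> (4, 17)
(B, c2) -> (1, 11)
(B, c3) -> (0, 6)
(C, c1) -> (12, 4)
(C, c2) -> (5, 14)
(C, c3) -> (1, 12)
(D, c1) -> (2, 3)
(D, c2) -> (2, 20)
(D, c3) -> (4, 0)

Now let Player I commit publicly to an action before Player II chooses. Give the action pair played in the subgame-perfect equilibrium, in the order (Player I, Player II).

(A, c2)

Backward induction with Player I moving first.
- A → Player II plays c2 (best of 4, 8, 1); Player I gets 10.
- B → Player II plays c1 (best of 17, 11, 6); Player I gets 4.
- C → Player II plays c2 (best of 4, 14, 12); Player I gets 5.
- D → Player II plays c2 (best of 3, 20, 0); Player I gets 2.
Player I's induced payoffs are 10, 4, 5, 2, so Player I commits to A. Subgame-perfect outcome: (A, c2) with payoffs (10, 8).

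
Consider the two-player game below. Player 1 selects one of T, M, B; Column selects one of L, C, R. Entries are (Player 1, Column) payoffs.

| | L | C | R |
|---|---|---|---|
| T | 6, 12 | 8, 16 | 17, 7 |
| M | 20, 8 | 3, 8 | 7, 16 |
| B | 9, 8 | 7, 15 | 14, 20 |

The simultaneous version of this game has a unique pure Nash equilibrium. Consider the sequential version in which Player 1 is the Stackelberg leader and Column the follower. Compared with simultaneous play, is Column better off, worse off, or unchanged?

better off

Solve by backward induction (Player 1 leads).
- T: Column compares 12, 16, 7 and picks C; Player 1 would get 8.
- M: Column compares 8, 8, 16 and picks R; Player 1 would get 7.
- B: Column compares 8, 15, 20 and picks R; Player 1 would get 14.
Player 1's induced payoffs are 8, 7, 14, so Player 1 commits to B. Subgame-perfect outcome: (B, R) with payoffs (14, 20).
Under simultaneous play:
Player 1's best replies: L→M; C→T; R→T.
Column's best replies: T→C; M→R; B→R.
Only (T, C) has each player best-responding; Nash payoffs (8, 16).
Column earns 20 sequentially versus 16 at the Nash outcome: better off.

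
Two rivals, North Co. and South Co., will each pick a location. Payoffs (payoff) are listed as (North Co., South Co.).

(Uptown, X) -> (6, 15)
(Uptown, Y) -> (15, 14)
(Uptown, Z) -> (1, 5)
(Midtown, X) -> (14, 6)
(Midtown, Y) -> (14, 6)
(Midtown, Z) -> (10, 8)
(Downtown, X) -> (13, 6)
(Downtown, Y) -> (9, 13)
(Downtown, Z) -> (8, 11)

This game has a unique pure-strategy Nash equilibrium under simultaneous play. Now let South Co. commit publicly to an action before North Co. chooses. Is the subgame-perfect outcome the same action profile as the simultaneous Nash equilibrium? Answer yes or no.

Backward induction with South Co. moving first.
- X → North Co. plays Midtown (best of 6, 14, 13); South Co. gets 6.
- Y → North Co. plays Uptown (best of 15, 14, 9); South Co. gets 14.
- Z → North Co. plays Midtown (best of 1, 10, 8); South Co. gets 8.
Maximizing over 6, 14, 8, South Co. chooses Y. Subgame-perfect outcome: (Uptown, Y) with payoffs (15, 14).
For the simultaneous game, intersect best replies.
North Co.'s best replies: X→Midtown; Y→Uptown; Z→Midtown.
South Co.'s best replies: Uptown→X; Midtown→Z; Downtown→Y.
The unique mutual best reply is (Midtown, Z), giving (10, 8).
Sequential outcome (Uptown, Y) differs from the Nash profile (Midtown, Z).

no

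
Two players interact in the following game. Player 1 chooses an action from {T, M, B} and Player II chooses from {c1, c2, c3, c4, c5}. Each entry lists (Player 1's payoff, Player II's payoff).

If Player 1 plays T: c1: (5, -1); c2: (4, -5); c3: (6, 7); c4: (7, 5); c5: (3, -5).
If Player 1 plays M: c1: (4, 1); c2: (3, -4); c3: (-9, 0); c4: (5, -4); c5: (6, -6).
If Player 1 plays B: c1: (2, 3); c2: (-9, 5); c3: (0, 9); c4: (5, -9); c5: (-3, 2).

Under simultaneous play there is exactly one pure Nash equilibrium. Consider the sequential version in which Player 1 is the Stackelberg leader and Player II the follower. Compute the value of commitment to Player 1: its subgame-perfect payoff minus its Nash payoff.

0

Solve by backward induction (Player 1 leads).
- T: BR = c3, leader payoff 6.
- M: BR = c1, leader payoff 4.
- B: BR = c3, leader payoff 0.
Among 6, 4, 0, the best is 6 at T. Subgame-perfect outcome: (T, c3) with payoffs (6, 7).
Under simultaneous play:
Player 1's best replies: c1→T; c2→T; c3→T; c4→T; c5→M.
Player II's best replies: T→c3; M→c1; B→c3.
The unique mutual best reply is (T, c3), giving (6, 7).
Player 1's commitment gain: 6 − 6 = 0.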